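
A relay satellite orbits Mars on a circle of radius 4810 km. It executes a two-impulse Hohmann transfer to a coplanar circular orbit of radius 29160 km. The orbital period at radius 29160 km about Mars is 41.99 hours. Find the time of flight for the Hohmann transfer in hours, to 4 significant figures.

t = 9.333 hours

From Kepler's third law T² = 4π²r³/μ at r = 29160 km, T = 41.99 hours = 41.99 × 3600 s = 1.51164×10^5 s: μ = 4π²r³/T² = 42837.6 km³/s².
Semi-major axis of the transfer orbit: a_t = (4810 + 29160)/2 = 16985 km.
By Kepler's third law the transfer-orbit period is T = 2π√(a_t³/μ), so t = T/2 = 33600 s.
Converting: 33600 s ÷ 3600 s/hour = 9.333 hours.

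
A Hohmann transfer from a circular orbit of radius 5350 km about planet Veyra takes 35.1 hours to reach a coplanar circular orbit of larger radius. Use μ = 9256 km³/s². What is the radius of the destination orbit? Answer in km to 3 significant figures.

Transfer time t = 35.1 hours = 1.2636×10^5 s, and t = π√(a_t³/μ).
So a_t = (μ t²/π²)^(1/3) = (9256 × (1.2636×10^5)² / π²)^(1/3) = 24648 km.
Since a_t = (r₁ + r₂)/2, r₂ = 2a_t − r₁ = 2×24648 − 5350 = 43946 km.

r₂ = 43900 km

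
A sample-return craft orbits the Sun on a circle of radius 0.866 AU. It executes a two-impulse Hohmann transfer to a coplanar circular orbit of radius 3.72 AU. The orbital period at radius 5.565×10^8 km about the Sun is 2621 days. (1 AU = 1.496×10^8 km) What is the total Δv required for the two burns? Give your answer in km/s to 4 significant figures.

Δv = 14.71 km/s

From Kepler's third law T² = 4π²r³/μ at r = 5.565×10^8 km, T = 2621 days = 2621 × 86400 s = 2.264544×10^8 s: μ = 4π²r³/T² = 1.32676×10^11 km³/s².
In km: r₁ = 0.866 × 1.496×10^8 = 1.295536×10^8 km; r₂ = 3.72 × 1.496×10^8 = 5.56512×10^8 km.
The Hohmann ellipse has a_t = (r₁ + r₂)/2 = 3.430328×10^8 km.
Circular speed at r₁: v₁ = √(μ/r₁) = √(1.32676×10^11/1.295536×10^8) = 32.002 km/s.
Transfer-orbit speed at r₁ (v² = μ(2/r − 1/a)): v_p = √[μ(2/r₁ − 1/a_t)] = 40.761 km/s.
First burn Δv₁ = |v_p − v₁| = 8.759 km/s.
At r₂, v₂ = √(μ/r₂) = 15.44044 km/s.
Transfer-orbit speed at r₂: v_a = √[μ(2/r₂ − 1/a_t)] = 9.488914 km/s.
Second burn Δv₂ = |v₂ − v_a| = 5.952 km/s.
Total Δv = Δv₁ + Δv₂ = 14.71 km/s.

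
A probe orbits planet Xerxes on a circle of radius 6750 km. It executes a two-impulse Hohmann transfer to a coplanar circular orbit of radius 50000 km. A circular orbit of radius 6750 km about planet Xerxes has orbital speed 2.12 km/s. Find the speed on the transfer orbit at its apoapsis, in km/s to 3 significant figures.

v = 0.380 km/s

From the circular-orbit relation v² = μ/r at r = 6750 km: μ = v²r = (2.12)² × 6750 = 30337.2 km³/s².
Semi-major axis of the transfer orbit: a_t = (6750 + 50000)/2 = 28375 km.
At apoapsis, r = 50000 km.
Vis-viva: v = √[μ(2/r − 1/a_t)] = √[30337.2 × (2/50000 − 1/28375)] = 0.3799 km/s.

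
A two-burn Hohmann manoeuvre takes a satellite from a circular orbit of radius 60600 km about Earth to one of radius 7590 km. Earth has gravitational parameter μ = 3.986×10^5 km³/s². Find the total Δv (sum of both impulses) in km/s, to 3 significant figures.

Transfer-ellipse semi-major axis a_t = (r₁ + r₂)/2 = (60600 + 7590)/2 = 34095 km.
Circular speed at r₁: v₁ = √(μ/r₁) = √(3.986×10^5/60600) = 2.5647 km/s.
On the transfer ellipse at r₁, vis-viva equation gives v_a = √[μ(2/r₁ − 1/a_t)] = 1.2101 km/s.
First burn Δv₁ = |v_a − v₁| = 1.3546 km/s.
Circular speed at r₂: v₂ = √(μ/r₂) = 7.246825 km/s.
Transfer-orbit speed at r₂: v_p = √[μ(2/r₂ − 1/a_t)] = 9.661370 km/s.
Second burn Δv₂ = |v₂ − v_p| = 2.4145 km/s.
Total Δv = Δv₁ + Δv₂ = 3.769 km/s.

Δv = 3.77 km/s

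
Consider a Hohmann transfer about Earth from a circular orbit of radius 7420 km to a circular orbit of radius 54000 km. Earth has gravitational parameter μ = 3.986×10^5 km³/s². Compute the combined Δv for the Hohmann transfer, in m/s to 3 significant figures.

Δv = 3770 m/s

Transfer-ellipse semi-major axis a_t = (r₁ + r₂)/2 = (7420 + 54000)/2 = 30710 km.
At r₁ the circular-orbit speed is v₁ = √(μ/r₁) = 7.329 km/s.
Transfer-orbit speed at r₁ (vis-viva equation): v_p = √[μ(2/r₁ − 1/a_t)] = 9.719 km/s.
First burn Δv₁ = |v_p − v₁| = 2.390 km/s.
At r₂, v₂ = √(μ/r₂) = 2.7169 km/s.
Transfer-orbit speed at r₂: v_a = √[μ(2/r₂ − 1/a_t)] = 1.3355 km/s.
Second burn Δv₂ = |v₂ − v_a| = 1.381 km/s.
Total Δv = Δv₁ + Δv₂ = 3.771 km/s.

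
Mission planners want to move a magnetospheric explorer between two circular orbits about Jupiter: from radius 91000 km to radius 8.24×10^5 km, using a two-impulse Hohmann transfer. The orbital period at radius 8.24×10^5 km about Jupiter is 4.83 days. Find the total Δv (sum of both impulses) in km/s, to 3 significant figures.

From Kepler's third law T² = 4π²r³/μ at r = 8.24×10^5 km, T = 4.83 days = 4.83 × 86400 s = 4.17312×10^5 s: μ = 4π²r³/T² = 1.26829×10^8 km³/s².
Transfer-ellipse semi-major axis a_t = (r₁ + r₂)/2 = (91000 + 8.240×10^5)/2 = 4.575×10^5 km.
At r₁ the circular-orbit speed is v₁ = √(μ/r₁) = 37.33 km/s.
Transfer-orbit speed at r₁ (v² = μ(2/r − 1/a)): v_p = √[μ(2/r₁ − 1/a_t)] = 50.10 km/s.
First burn Δv₁ = |v_p − v₁| = 12.77 km/s.
At r₂, v₂ = √(μ/r₂) = 12.406 km/s.
Transfer-orbit speed at r₂: v_a = √[μ(2/r₂ − 1/a_t)] = 5.5331 km/s.
Second burn Δv₂ = |v₂ − v_a| = 6.873 km/s.
Δv = Δv₁ + Δv₂ = 12.77 + 6.873 = 19.64 km/s.

Δv = 19.6 km/s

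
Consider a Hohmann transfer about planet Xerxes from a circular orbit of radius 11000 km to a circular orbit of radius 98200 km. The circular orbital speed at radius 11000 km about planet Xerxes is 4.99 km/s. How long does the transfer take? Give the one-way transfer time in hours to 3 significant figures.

From the circular-orbit relation v² = μ/r at r = 11000 km: μ = v²r = (4.99)² × 11000 = 2.73901×10^5 km³/s².
Transfer-ellipse semi-major axis a_t = (r₁ + r₂)/2 = (11000 + 98200)/2 = 54600 km.
Half the transfer-orbit period gives t = π√(a_t³/μ) = 76580 s.
Converting: 76580 s ÷ 3600 s/hour = 21.3 hours.

t = 21.3 hours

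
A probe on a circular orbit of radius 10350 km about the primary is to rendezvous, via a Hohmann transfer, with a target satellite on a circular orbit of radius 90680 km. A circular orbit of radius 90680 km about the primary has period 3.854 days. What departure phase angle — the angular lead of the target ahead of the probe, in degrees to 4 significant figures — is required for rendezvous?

From Kepler's third law T² = 4π²r³/μ at r = 90680 km, T = 3.854 days = 3.854 × 86400 s = 3.329856×10^5 s: μ = 4π²r³/T² = 2.65487×10^5 km³/s².
Semi-major axis of the transfer orbit: a_t = (10350 + 90680)/2 = 50515 km.
The half-period of the transfer ellipse is t = π√(a_t³/μ) = 69220 s.
The target's mean motion on its circular orbit is ω₂ = √(μ/r₂³) = 1.887×10^-5 rad/s.
Angle swept by the target during transfer: ω₂·t = 1.3062 rad = 74.84°.
The probe traverses 180° on the transfer ellipse, so the target must lead by 180° − 74.84° = 105.2°.

φ = 105.2°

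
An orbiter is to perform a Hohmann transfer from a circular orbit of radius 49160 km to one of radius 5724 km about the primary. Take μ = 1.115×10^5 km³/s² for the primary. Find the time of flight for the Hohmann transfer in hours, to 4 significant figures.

The Hohmann ellipse has a_t = (r₁ + r₂)/2 = 27442 km.
By Kepler's third law the transfer-orbit period is T = 2π√(a_t³/μ), so t = T/2 = 42770 s.
Converting: 42770 s ÷ 3600 s/hour = 11.88 hours.

t = 11.88 hours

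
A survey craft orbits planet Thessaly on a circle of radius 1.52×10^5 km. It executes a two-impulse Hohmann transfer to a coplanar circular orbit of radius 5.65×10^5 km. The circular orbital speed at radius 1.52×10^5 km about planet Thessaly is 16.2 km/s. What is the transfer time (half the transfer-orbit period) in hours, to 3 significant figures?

From the circular-orbit relation v² = μ/r at r = 1.52×10^5 km: μ = v²r = (16.2)² × 1.52×10^5 = 3.98909×10^7 km³/s².
Transfer-ellipse semi-major axis a_t = (r₁ + r₂)/2 = (1.520×10^5 + 5.650×10^5)/2 = 3.585×10^5 km.
Half the transfer-orbit period gives t = π√(a_t³/μ) = 1.068×10^5 s.
Converting: 1.068×10^5 s ÷ 3600 s/hour = 29.7 hours.

t = 29.7 hours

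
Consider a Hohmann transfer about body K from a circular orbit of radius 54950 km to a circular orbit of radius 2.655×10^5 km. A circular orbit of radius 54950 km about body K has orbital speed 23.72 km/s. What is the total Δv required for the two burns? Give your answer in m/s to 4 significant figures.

Δv = 11290 m/s

From the circular-orbit relation v² = μ/r at r = 54950 km: μ = v²r = (23.72)² × 54950 = 3.09170×10^7 km³/s².
The Hohmann ellipse has a_t = (r₁ + r₂)/2 = 1.60225×10^5 km.
At r₁ the circular-orbit speed is v₁ = √(μ/r₁) = 23.720 km/s.
On the transfer ellipse at r₁, v² = μ(2/r − 1/a) gives v_p = √[μ(2/r₁ − 1/a_t)] = 30.534 km/s.
First burn Δv₁ = |v_p − v₁| = 6.814 km/s.
At r₂, v₂ = √(μ/r₂) = 10.7911 km/s.
Transfer-orbit speed at r₂: v_a = √[μ(2/r₂ − 1/a_t)] = 6.31953 km/s.
Second burn Δv₂ = |v₂ − v_a| = 4.472 km/s.
Total Δv = Δv₁ + Δv₂ = 11.29 km/s.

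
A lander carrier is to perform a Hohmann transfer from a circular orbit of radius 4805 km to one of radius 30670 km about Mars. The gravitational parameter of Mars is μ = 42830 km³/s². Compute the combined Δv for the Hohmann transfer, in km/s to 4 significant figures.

Δv = 1.507 km/s

Transfer-ellipse semi-major axis a_t = (r₁ + r₂)/2 = (4805 + 30670)/2 = 17737.5 km.
At r₁ the circular-orbit speed is v₁ = √(μ/r₁) = 2.9856 km/s.
Transfer-orbit speed at r₁ (vis-viva): v_p = √[μ(2/r₁ − 1/a_t)] = 3.9259 km/s.
First burn Δv₁ = |v_p − v₁| = 0.9403 km/s.
At r₂, v₂ = √(μ/r₂) = 1.18173 km/s.
Transfer-orbit speed at r₂: v_a = √[μ(2/r₂ − 1/a_t)] = 0.615060 km/s.
Second burn Δv₂ = |v₂ − v_a| = 0.5667 km/s.
Total Δv = Δv₁ + Δv₂ = 1.507 km/s.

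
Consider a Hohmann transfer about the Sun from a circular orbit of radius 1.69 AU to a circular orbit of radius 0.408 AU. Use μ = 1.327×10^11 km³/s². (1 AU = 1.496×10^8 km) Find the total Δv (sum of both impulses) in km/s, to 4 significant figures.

In km: r₁ = 1.69 × 1.496×10^8 = 2.52824×10^8 km; r₂ = 0.408 × 1.496×10^8 = 6.10368×10^7 km.
Transfer-ellipse semi-major axis a_t = (r₁ + r₂)/2 = (2.52824×10^8 + 6.10368×10^7)/2 = 1.569304×10^8 km.
At r₁ the circular-orbit speed is v₁ = √(μ/r₁) = 22.910 km/s.
Transfer-orbit speed at r₁ (vis-viva): v_a = √[μ(2/r₁ − 1/a_t)] = 14.288 km/s.
First burn Δv₁ = |v_a − v₁| = 8.622 km/s.
Circular speed at r₂: v₂ = √(μ/r₂) = 46.627 km/s.
Transfer-orbit speed at r₂: v_p = √[μ(2/r₂ − 1/a_t)] = 59.183 km/s.
Second burn Δv₂ = |v₂ − v_p| = 12.56 km/s.
Δv = Δv₁ + Δv₂ = 8.622 + 12.56 = 21.18 km/s.

Δv = 21.18 km/s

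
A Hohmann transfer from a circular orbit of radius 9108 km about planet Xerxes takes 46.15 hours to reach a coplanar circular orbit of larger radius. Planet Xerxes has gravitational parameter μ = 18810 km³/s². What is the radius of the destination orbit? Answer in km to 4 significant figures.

r₂ = 65830 km

Transfer time t = 46.15 hours = 1.6614×10^5 s, and t = π√(a_t³/μ).
So a_t = (μ t²/π²)^(1/3) = (18810 × (1.6614×10^5)² / π²)^(1/3) = 37470 km.
Since a_t = (r₁ + r₂)/2, r₂ = 2a_t − r₁ = 2×37470 − 9108 = 65832 km.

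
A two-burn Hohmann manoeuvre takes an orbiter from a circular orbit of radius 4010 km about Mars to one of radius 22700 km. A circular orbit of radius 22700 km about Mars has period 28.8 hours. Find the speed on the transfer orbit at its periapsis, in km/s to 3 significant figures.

From Kepler's third law T² = 4π²r³/μ at r = 22700 km, T = 28.8 hours = 28.8 × 3600 s = 1.0368×10^5 s: μ = 4π²r³/T² = 42958.3 km³/s².
Transfer-ellipse semi-major axis a_t = (r₁ + r₂)/2 = (4010 + 22700)/2 = 13355 km.
The periapsis of the transfer ellipse is at r = 4010 km.
Vis-viva: v = √[μ(2/r − 1/a_t)] = √[42958.3 × (2/4010 − 1/13355)] = 4.267 km/s.

v = 4.27 km/s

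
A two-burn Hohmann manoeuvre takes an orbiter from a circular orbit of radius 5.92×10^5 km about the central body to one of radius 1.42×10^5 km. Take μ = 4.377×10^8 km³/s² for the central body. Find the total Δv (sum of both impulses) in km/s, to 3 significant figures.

Semi-major axis of the transfer orbit: a_t = (5.920×10^5 + 1.420×10^5)/2 = 3.670×10^5 km.
At r₁ the circular-orbit speed is v₁ = √(μ/r₁) = 27.19 km/s.
On the transfer ellipse at r₁, vis-viva gives v_a = √[μ(2/r₁ − 1/a_t)] = 16.91 km/s.
First burn Δv₁ = |v_a − v₁| = 10.28 km/s.
Circular speed at r₂: v₂ = √(μ/r₂) = 55.52 km/s.
Transfer-orbit speed at r₂: v_p = √[μ(2/r₂ − 1/a_t)] = 70.51 km/s.
Second burn Δv₂ = |v₂ − v_p| = 14.99 km/s.
Δv = Δv₁ + Δv₂ = 10.28 + 14.99 = 25.27 km/s.

Δv = 25.3 km/s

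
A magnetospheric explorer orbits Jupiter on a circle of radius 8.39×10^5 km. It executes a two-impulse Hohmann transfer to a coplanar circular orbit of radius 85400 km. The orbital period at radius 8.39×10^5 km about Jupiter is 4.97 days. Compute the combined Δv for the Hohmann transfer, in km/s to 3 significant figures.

From Kepler's third law T² = 4π²r³/μ at r = 8.39×10^5 km, T = 4.97 days = 4.97 × 86400 s = 4.29408×10^5 s: μ = 4π²r³/T² = 1.26446×10^8 km³/s².
Transfer-ellipse semi-major axis a_t = (r₁ + r₂)/2 = (8.390×10^5 + 85400)/2 = 4.622×10^5 km.
At r₁ the circular-orbit speed is v₁ = √(μ/r₁) = 12.276 km/s.
On the transfer ellipse at r₁, vis-viva equation gives v_a = √[μ(2/r₁ − 1/a_t)] = 5.2770 km/s.
First burn Δv₁ = |v_a − v₁| = 6.999 km/s.
Circular speed at r₂: v₂ = √(μ/r₂) = 38.48 km/s.
Transfer-orbit speed at r₂: v_p = √[μ(2/r₂ − 1/a_t)] = 51.84 km/s.
Second burn Δv₂ = |v₂ − v_p| = 13.36 km/s.
Total Δv = Δv₁ + Δv₂ = 20.36 km/s.

Δv = 20.4 km/s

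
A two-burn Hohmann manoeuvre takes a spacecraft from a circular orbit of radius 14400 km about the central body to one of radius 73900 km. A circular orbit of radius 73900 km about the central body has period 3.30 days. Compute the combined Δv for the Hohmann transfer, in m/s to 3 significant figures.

Δv = 1780 m/s

From Kepler's third law T² = 4π²r³/μ at r = 73900 km, T = 3.30 days = 3.30 × 86400 s = 2.8512×10^5 s: μ = 4π²r³/T² = 1.95992×10^5 km³/s².
Semi-major axis of the transfer orbit: a_t = (14400 + 73900)/2 = 44150 km.
Circular speed at r₁: v₁ = √(μ/r₁) = √(1.95992×10^5/14400) = 3.6892 km/s.
Transfer-orbit speed at r₁ (v² = μ(2/r − 1/a)): v_p = √[μ(2/r₁ − 1/a_t)] = 4.7730 km/s.
First burn Δv₁ = |v_p − v₁| = 1.0838 km/s.
At r₂, v₂ = √(μ/r₂) = 1.62853 km/s.
Transfer-orbit speed at r₂: v_a = √[μ(2/r₂ − 1/a_t)] = 0.930063 km/s.
Second burn Δv₂ = |v₂ − v_a| = 0.69847 km/s.
Total Δv = Δv₁ + Δv₂ = 1.782 km/s.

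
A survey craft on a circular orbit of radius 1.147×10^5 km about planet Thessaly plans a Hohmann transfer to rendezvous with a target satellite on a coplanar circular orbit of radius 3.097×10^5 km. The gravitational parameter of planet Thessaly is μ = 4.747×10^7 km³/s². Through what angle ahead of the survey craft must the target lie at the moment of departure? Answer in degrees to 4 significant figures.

Transfer-ellipse semi-major axis a_t = (r₁ + r₂)/2 = (1.147×10^5 + 3.097×10^5)/2 = 2.122×10^5 km.
Transfer time t = π√(a_t³/μ) = 44572 s.
Target angular speed ω₂ = √(μ/r₂³) = 3.9976×10^-5 rad/s.
Angle swept by the target during transfer: ω₂·t = 1.7818 rad = 102.09°.
Arrival is 180° from departure on the ellipse, so φ = 180° − 102.09° = 77.91°.

φ = 77.91°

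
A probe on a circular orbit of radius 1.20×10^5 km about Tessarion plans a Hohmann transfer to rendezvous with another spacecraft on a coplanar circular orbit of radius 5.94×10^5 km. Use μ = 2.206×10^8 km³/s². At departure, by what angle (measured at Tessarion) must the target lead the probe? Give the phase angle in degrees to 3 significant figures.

The Hohmann ellipse has a_t = (r₁ + r₂)/2 = 3.570×10^5 km.
Transfer time t = π√(a_t³/μ) = 45118 s.
The target's mean motion on its circular orbit is ω₂ = √(μ/r₂³) = 3.2443×10^-5 rad/s.
Angle swept by the target during transfer: ω₂·t = 1.4638 rad = 83.87°.
Arrival is 180° from departure on the ellipse, so φ = 180° − 83.87° = 96.1°.

φ = 96.1°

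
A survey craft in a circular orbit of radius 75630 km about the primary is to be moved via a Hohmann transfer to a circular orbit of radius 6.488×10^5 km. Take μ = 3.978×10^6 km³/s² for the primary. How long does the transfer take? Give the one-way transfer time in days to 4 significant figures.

t = 3.974 days

Transfer-ellipse semi-major axis a_t = (r₁ + r₂)/2 = (75630 + 6.488×10^5)/2 = 3.62215×10^5 km.
By Kepler's third law the transfer-orbit period is T = 2π√(a_t³/μ), so t = T/2 = 3.4337×10^5 s.
Converting: 3.4337×10^5 s ÷ 86400 s/day = 3.974 days.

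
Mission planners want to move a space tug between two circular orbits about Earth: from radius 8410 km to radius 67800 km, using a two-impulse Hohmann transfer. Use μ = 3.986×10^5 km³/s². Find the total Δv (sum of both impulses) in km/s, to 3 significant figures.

Semi-major axis of the transfer orbit: a_t = (8410 + 67800)/2 = 38105 km.
At r₁ the circular-orbit speed is v₁ = √(μ/r₁) = 6.8845 km/s.
On the transfer ellipse at r₁, v² = μ(2/r − 1/a) gives v_p = √[μ(2/r₁ − 1/a_t)] = 9.1832 km/s.
First burn Δv₁ = |v_p − v₁| = 2.2987 km/s.
Circular speed at r₂: v₂ = √(μ/r₂) = 2.4247 km/s.
Transfer-orbit speed at r₂: v_a = √[μ(2/r₂ − 1/a_t)] = 1.1391 km/s.
Second burn Δv₂ = |v₂ − v_a| = 1.2856 km/s.
Δv = Δv₁ + Δv₂ = 2.2987 + 1.2856 = 3.584 km/s.

Δv = 3.58 km/s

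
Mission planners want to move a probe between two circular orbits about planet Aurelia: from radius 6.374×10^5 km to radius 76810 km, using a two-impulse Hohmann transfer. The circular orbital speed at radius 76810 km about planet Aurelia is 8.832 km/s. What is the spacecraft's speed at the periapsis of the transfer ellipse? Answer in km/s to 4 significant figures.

From the circular-orbit relation v² = μ/r at r = 76810 km: μ = v²r = (8.832)² × 76810 = 5.99150×10^6 km³/s².
Transfer-ellipse semi-major axis a_t = (r₁ + r₂)/2 = (6.374×10^5 + 76810)/2 = 3.57105×10^5 km.
At periapsis, r = 76810 km.
Applying v² = μ(2/r − 1/a_t): v = 11.80 km/s.

v = 11.80 km/s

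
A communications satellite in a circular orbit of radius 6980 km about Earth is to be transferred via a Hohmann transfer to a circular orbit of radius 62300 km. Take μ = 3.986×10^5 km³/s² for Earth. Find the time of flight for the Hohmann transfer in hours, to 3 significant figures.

Semi-major axis of the transfer orbit: a_t = (6980 + 62300)/2 = 34640 km.
By Kepler's third law the transfer-orbit period is T = 2π√(a_t³/μ), so t = T/2 = 32080 s.
Converting: 32080 s ÷ 3600 s/hour = 8.91 hours.

t = 8.91 hours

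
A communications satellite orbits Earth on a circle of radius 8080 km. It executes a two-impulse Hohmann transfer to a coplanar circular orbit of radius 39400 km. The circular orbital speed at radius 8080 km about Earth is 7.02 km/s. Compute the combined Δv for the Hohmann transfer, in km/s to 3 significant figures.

From the circular-orbit relation v² = μ/r at r = 8080 km: μ = v²r = (7.02)² × 8080 = 3.98186×10^5 km³/s².
Transfer-ellipse semi-major axis a_t = (r₁ + r₂)/2 = (8080 + 39400)/2 = 23740 km.
Circular speed at r₁: v₁ = √(μ/r₁) = √(3.98186×10^5/8080) = 7.020 km/s.
Transfer-orbit speed at r₁ (vis-viva): v_p = √[μ(2/r₁ − 1/a_t)] = 9.044 km/s.
First burn Δv₁ = |v_p − v₁| = 2.024 km/s.
Circular speed at r₂: v₂ = √(μ/r₂) = 3.179 km/s.
Transfer-orbit speed at r₂: v_a = √[μ(2/r₂ − 1/a_t)] = 1.855 km/s.
Second burn Δv₂ = |v₂ − v_a| = 1.324 km/s.
Δv = Δv₁ + Δv₂ = 2.024 + 1.324 = 3.348 km/s.

Δv = 3.35 km/s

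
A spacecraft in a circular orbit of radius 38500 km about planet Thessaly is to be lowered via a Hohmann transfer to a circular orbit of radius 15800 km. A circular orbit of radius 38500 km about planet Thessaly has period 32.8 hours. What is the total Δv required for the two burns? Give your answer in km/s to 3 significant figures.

From Kepler's third law T² = 4π²r³/μ at r = 38500 km, T = 32.8 hours = 32.8 × 3600 s = 1.1808×10^5 s: μ = 4π²r³/T² = 1.61581×10^5 km³/s².
The Hohmann ellipse has a_t = (r₁ + r₂)/2 = 27150 km.
At r₁ the circular-orbit speed is v₁ = √(μ/r₁) = 2.0486 km/s.
On the transfer ellipse at r₁, vis-viva equation gives v_a = √[μ(2/r₁ − 1/a_t)] = 1.5628 km/s.
First burn Δv₁ = |v_a − v₁| = 0.4858 km/s.
Circular speed at r₂: v₂ = √(μ/r₂) = 3.1979 km/s.
Transfer-orbit speed at r₂: v_p = √[μ(2/r₂ − 1/a_t)] = 3.8081 km/s.
Second burn Δv₂ = |v₂ − v_p| = 0.6102 km/s.
Δv = Δv₁ + Δv₂ = 0.4858 + 0.6102 = 1.096 km/s.

Δv = 1.10 km/s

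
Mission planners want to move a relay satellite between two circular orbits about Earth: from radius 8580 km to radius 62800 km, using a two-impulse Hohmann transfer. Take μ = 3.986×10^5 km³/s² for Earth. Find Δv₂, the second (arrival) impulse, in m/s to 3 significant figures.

Δv₂ = 1280 m/s

Semi-major axis of the transfer orbit: a_t = (8580 + 62800)/2 = 35690 km.
On the circular orbit at r = 62800 km, v_c = √(μ/r) = 2.519 km/s.
Vis-viva on the transfer ellipse at r = 62800 km gives v_t = √[μ(2/r − 1/a_t)] = 1.235 km/s.
Δv₂ = |v_t − v_c| = |1.235 − 2.519| = 1.284 km/s.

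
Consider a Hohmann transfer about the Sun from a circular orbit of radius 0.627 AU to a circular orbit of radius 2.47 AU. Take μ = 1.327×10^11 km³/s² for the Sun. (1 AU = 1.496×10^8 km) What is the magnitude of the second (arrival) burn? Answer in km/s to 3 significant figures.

Δv₂ = 6.89 km/s

In km: r₁ = 0.627 × 1.496×10^8 = 9.37992×10^7 km; r₂ = 2.47 × 1.496×10^8 = 3.69512×10^8 km.
Transfer-ellipse semi-major axis a_t = (r₁ + r₂)/2 = (9.37992×10^7 + 3.69512×10^8)/2 = 2.316556×10^8 km.
On the circular orbit at r = 3.69512×10^8 km, v_c = √(μ/r) = 18.951 km/s.
Transfer-orbit speed at the same r (vis-viva, a = a_t): v_t = √[μ(2/r − 1/a_t)] = 12.059 km/s.
Δv₂ = |v_t − v_c| = |12.059 − 18.951| = 6.892 km/s.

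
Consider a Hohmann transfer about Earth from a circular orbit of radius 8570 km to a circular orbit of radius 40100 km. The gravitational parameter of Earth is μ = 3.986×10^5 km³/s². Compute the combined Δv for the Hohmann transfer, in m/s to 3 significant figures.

Δv = 3220 m/s

Transfer-ellipse semi-major axis a_t = (r₁ + r₂)/2 = (8570 + 40100)/2 = 24335 km.
Circular speed at r₁: v₁ = √(μ/r₁) = √(3.986×10^5/8570) = 6.8199036 km/s.
Transfer-orbit speed at r₁ (vis-viva equation): v_p = √[μ(2/r₁ − 1/a_t)] = 8.7545685 km/s.
First burn Δv₁ = |v_p − v₁| = 1.93466 km/s.
At r₂, v₂ = √(μ/r₂) = 3.15280 km/s.
Transfer-orbit speed at r₂: v_a = √[μ(2/r₂ − 1/a_t)] = 1.87099 km/s.
Second burn Δv₂ = |v₂ − v_a| = 1.28181 km/s.
Total Δv = Δv₁ + Δv₂ = 3.216 km/s.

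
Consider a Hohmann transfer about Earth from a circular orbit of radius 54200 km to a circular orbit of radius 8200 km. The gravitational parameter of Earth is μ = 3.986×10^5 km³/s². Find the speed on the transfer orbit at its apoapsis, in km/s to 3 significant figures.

v = 1.39 km/s

Transfer-ellipse semi-major axis a_t = (r₁ + r₂)/2 = (54200 + 8200)/2 = 31200 km.
The apoapsis of the transfer ellipse is at r = 54200 km.
Vis-viva: v = √[μ(2/r − 1/a_t)] = √[3.986×10^5 × (2/54200 − 1/31200)] = 1.390 km/s.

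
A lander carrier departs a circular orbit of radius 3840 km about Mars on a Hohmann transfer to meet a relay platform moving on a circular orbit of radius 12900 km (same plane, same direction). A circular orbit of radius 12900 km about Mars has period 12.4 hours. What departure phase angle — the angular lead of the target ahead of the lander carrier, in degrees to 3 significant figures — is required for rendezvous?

From Kepler's third law T² = 4π²r³/μ at r = 12900 km, T = 12.4 hours = 12.4 × 3600 s = 44640 s: μ = 4π²r³/T² = 42528.5 km³/s².
The Hohmann ellipse has a_t = (r₁ + r₂)/2 = 8370 km.
The half-period of the transfer ellipse is t = π√(a_t³/μ) = 11665 s.
The target's mean motion on its circular orbit is ω₂ = √(μ/r₂³) = 1.4075×10^-4 rad/s.
Angle swept by the target during transfer: ω₂·t = 1.642 rad = 94.08°.
The lander carrier traverses 180° on the transfer ellipse, so the target must lead by 180° − 94.08° = 85.9°.

φ = 85.9°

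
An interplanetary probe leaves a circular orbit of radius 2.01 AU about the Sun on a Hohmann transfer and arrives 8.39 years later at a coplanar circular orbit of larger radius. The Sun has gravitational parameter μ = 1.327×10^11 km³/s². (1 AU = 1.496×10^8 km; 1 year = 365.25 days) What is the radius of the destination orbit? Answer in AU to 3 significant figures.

In km: r₁ = 2.01 × 1.496×10^8 = 3.00696×10^8 km.
Transfer time t = 8.39 years × 365.25 × 86400 s = 2.64768264×10^8 s, and t = π√(a_t³/μ).
So a_t = (μ t²/π²)^(1/3) = (1.327×10^11 × (2.64768264×10^8)² / π²)^(1/3) = 9.8047×10^8 km.
Since a_t = (r₁ + r₂)/2, r₂ = 2a_t − r₁ = 2×9.8047×10^8 − 3.00696×10^8 = 1.660244×10^9 km.
In AU: r₂ = 1.660244×10^9 / 1.496×10^8 = 11.1 AU.

r₂ = 11.1 AU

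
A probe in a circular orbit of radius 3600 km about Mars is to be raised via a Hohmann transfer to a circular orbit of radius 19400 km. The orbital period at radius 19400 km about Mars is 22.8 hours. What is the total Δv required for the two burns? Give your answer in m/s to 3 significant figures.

Δv = 1680 m/s

From Kepler's third law T² = 4π²r³/μ at r = 19400 km, T = 22.8 hours = 22.8 × 3600 s = 82080 s: μ = 4π²r³/T² = 42784.9 km³/s².
Semi-major axis of the transfer orbit: a_t = (3600 + 19400)/2 = 11500 km.
Circular speed at r₁: v₁ = √(μ/r₁) = √(42784.9/3600) = 3.4474 km/s.
Transfer-orbit speed at r₁ (vis-viva): v_p = √[μ(2/r₁ − 1/a_t)] = 4.4776 km/s.
First burn Δv₁ = |v_p − v₁| = 1.030 km/s.
Circular speed at r₂: v₂ = √(μ/r₂) = 1.4851 km/s.
Transfer-orbit speed at r₂: v_a = √[μ(2/r₂ − 1/a_t)] = 0.83090 km/s.
Second burn Δv₂ = |v₂ − v_a| = 0.6542 km/s.
Total Δv = Δv₁ + Δv₂ = 1.684 km/s.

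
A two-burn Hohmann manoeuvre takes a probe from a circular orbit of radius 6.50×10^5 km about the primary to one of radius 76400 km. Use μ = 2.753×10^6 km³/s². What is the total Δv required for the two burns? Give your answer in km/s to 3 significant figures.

Transfer-ellipse semi-major axis a_t = (r₁ + r₂)/2 = (6.500×10^5 + 76400)/2 = 3.632×10^5 km.
At r₁ the circular-orbit speed is v₁ = √(μ/r₁) = 2.058 km/s.
On the transfer ellipse at r₁, vis-viva gives v_a = √[μ(2/r₁ − 1/a_t)] = 0.9439 km/s.
First burn Δv₁ = |v_a − v₁| = 1.114 km/s.
Circular speed at r₂: v₂ = √(μ/r₂) = 6.0028 km/s.
Transfer-orbit speed at r₂: v_p = √[μ(2/r₂ − 1/a_t)] = 8.0305 km/s.
Second burn Δv₂ = |v₂ − v_p| = 2.028 km/s.
Total Δv = Δv₁ + Δv₂ = 3.142 km/s.

Δv = 3.14 km/s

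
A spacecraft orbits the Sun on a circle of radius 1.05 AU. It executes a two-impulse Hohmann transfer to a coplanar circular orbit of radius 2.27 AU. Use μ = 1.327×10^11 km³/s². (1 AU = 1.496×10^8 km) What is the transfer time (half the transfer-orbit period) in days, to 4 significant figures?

In km: r₁ = 1.05 × 1.496×10^8 = 1.5708×10^8 km; r₂ = 2.27 × 1.496×10^8 = 3.39592×10^8 km.
The Hohmann ellipse has a_t = (r₁ + r₂)/2 = 2.48336×10^8 km.
Transfer time t = π√(a_t³/μ) = π√((2.48336×10^8)³ / 1.327×10^11) = 3.375×10^7 s.
Converting: 3.375×10^7 s ÷ 86400 s/day = 390.6 days.

t = 390.6 days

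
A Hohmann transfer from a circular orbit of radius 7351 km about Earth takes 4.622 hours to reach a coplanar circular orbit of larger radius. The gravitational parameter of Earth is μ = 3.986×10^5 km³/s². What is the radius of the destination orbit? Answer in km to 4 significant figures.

r₂ = 37370 km

Transfer time t = 4.622 hours = 16639.2 s, and t = π√(a_t³/μ).
So a_t = (μ t²/π²)^(1/3) = (3.986×10^5 × (16639.2)² / π²)^(1/3) = 22361 km.
Since a_t = (r₁ + r₂)/2, r₂ = 2a_t − r₁ = 2×22361 − 7351 = 37371 km.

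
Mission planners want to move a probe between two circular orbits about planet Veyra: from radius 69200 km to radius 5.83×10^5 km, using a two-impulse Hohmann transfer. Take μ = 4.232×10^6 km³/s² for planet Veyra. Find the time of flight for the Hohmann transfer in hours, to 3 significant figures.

t = 79.0 hours

Transfer-ellipse semi-major axis a_t = (r₁ + r₂)/2 = (69200 + 5.830×10^5)/2 = 3.261×10^5 km.
Half the transfer-orbit period gives t = π√(a_t³/μ) = 2.844×10^5 s.
Converting: 2.844×10^5 s ÷ 3600 s/hour = 79.0 hours.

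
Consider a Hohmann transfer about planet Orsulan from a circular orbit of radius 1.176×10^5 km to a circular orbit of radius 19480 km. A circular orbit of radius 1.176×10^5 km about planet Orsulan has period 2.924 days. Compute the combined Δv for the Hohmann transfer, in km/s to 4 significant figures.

From Kepler's third law T² = 4π²r³/μ at r = 1.176×10^5 km, T = 2.924 days = 2.924 × 86400 s = 2.526336×10^5 s: μ = 4π²r³/T² = 1.00600×10^6 km³/s².
Transfer-ellipse semi-major axis a_t = (r₁ + r₂)/2 = (1.176×10^5 + 19480)/2 = 68540 km.
Circular speed at r₁: v₁ = √(μ/r₁) = √(1.00600×10^6/1.176×10^5) = 2.9248 km/s.
On the transfer ellipse at r₁, v² = μ(2/r − 1/a) gives v_a = √[μ(2/r₁ − 1/a_t)] = 1.5593 km/s.
First burn Δv₁ = |v_a − v₁| = 1.3655 km/s.
Circular speed at r₂: v₂ = √(μ/r₂) = 7.1863 km/s.
Transfer-orbit speed at r₂: v_p = √[μ(2/r₂ − 1/a_t)] = 9.4132 km/s.
Second burn Δv₂ = |v₂ − v_p| = 2.2269 km/s.
Δv = Δv₁ + Δv₂ = 1.3655 + 2.2269 = 3.592 km/s.

Δv = 3.592 km/s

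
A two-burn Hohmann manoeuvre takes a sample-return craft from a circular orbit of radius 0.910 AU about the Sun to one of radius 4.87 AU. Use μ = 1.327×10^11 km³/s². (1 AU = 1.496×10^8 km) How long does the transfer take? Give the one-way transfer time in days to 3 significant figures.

t = 897 days

In km: r₁ = 0.910 × 1.496×10^8 = 1.36136×10^8 km; r₂ = 4.87 × 1.496×10^8 = 7.28552×10^8 km.
Transfer-ellipse semi-major axis a_t = (r₁ + r₂)/2 = (1.36136×10^8 + 7.28552×10^8)/2 = 4.32344×10^8 km.
By Kepler's third law the transfer-orbit period is T = 2π√(a_t³/μ), so t = T/2 = 7.753×10^7 s.
Converting: 7.753×10^7 s ÷ 86400 s/day = 897 days.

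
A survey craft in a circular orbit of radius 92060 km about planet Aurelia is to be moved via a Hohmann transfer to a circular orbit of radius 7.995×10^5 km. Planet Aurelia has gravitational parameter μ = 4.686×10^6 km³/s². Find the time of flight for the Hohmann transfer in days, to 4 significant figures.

t = 4.999 days

Semi-major axis of the transfer orbit: a_t = (92060 + 7.995×10^5)/2 = 4.4578×10^5 km.
Transfer time t = π√(a_t³/μ) = π√((4.4578×10^5)³ / 4.686×10^6) = 4.319×10^5 s.
Converting: 4.319×10^5 s ÷ 86400 s/day = 4.999 days.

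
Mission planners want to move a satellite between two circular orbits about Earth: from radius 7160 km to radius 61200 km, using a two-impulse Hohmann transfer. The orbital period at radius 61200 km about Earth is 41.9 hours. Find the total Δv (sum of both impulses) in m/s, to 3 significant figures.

Δv = 3900 m/s

From Kepler's third law T² = 4π²r³/μ at r = 61200 km, T = 41.9 hours = 41.9 × 3600 s = 1.5084×10^5 s: μ = 4π²r³/T² = 3.97723×10^5 km³/s².
The Hohmann ellipse has a_t = (r₁ + r₂)/2 = 34180 km.
At r₁ the circular-orbit speed is v₁ = √(μ/r₁) = 7.453 km/s.
Transfer-orbit speed at r₁ (v² = μ(2/r − 1/a)): v_p = √[μ(2/r₁ − 1/a_t)] = 9.973 km/s.
First burn Δv₁ = |v_p − v₁| = 2.520 km/s.
Circular speed at r₂: v₂ = √(μ/r₂) = 2.549 km/s.
Transfer-orbit speed at r₂: v_a = √[μ(2/r₂ − 1/a_t)] = 1.167 km/s.
Second burn Δv₂ = |v₂ − v_a| = 1.382 km/s.
Δv = Δv₁ + Δv₂ = 2.520 + 1.382 = 3.902 km/s.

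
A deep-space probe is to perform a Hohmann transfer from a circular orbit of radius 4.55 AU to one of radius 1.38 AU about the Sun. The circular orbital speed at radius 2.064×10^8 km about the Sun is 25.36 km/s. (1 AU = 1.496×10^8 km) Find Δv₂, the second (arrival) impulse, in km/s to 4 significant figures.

From the circular-orbit relation v² = μ/r at r = 2.064×10^8 km: μ = v²r = (25.36)² × 2.064×10^8 = 1.32742×10^11 km³/s².
In km: r₁ = 4.55 × 1.496×10^8 = 6.8068×10^8 km; r₂ = 1.38 × 1.496×10^8 = 2.06448×10^8 km.
Semi-major axis of the transfer orbit: a_t = (6.8068×10^8 + 2.06448×10^8)/2 = 4.43564×10^8 km.
On the circular orbit at r = 2.06448×10^8 km, v_c = √(μ/r) = 25.357 km/s.
Vis-viva on the transfer ellipse at r = 2.06448×10^8 km gives v_t = √[μ(2/r − 1/a_t)] = 31.412 km/s.
Δv₂ = |v_t − v_c| = |31.412 − 25.357| = 6.055 km/s.

Δv₂ = 6.055 km/s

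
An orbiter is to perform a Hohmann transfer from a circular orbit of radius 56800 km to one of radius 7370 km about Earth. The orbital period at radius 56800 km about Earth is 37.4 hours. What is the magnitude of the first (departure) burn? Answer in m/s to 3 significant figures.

From Kepler's third law T² = 4π²r³/μ at r = 56800 km, T = 37.4 hours = 37.4 × 3600 s = 1.3464×10^5 s: μ = 4π²r³/T² = 3.99077×10^5 km³/s².
Semi-major axis of the transfer orbit: a_t = (56800 + 7370)/2 = 32085 km.
On the circular orbit at r = 56800 km, v_c = √(μ/r) = 2.6507 km/s.
Vis-viva on the transfer ellipse at r = 56800 km gives v_t = √[μ(2/r − 1/a_t)] = 1.2704 km/s.
Δv₁ = |v_t − v_c| = |1.2704 − 2.6507| = 1.380 km/s.

Δv₁ = 1380 m/s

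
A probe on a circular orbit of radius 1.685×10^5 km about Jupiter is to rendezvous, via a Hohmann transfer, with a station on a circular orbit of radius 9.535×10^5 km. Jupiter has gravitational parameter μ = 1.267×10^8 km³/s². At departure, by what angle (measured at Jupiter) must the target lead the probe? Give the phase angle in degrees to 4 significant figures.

Semi-major axis of the transfer orbit: a_t = (1.685×10^5 + 9.535×10^5)/2 = 5.610×10^5 km.
The half-period of the transfer ellipse is t = π√(a_t³/μ) = 1.1728×10^5 s.
Target angular speed ω₂ = √(μ/r₂³) = 1.2089×10^-5 rad/s.
Angle swept by the target during transfer: ω₂·t = 1.4178 rad = 81.23°.
Arrival is 180° from departure on the ellipse, so φ = 180° − 81.23° = 98.77°.

φ = 98.77°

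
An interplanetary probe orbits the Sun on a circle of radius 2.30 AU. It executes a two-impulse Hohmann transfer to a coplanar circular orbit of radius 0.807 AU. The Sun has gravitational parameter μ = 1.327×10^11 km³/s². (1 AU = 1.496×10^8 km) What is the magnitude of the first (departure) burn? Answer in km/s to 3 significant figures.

In km: r₁ = 2.30 × 1.496×10^8 = 3.4408×10^8 km; r₂ = 0.807 × 1.496×10^8 = 1.207272×10^8 km.
The Hohmann ellipse has a_t = (r₁ + r₂)/2 = 2.324036×10^8 km.
On the circular orbit at r = 3.4408×10^8 km, v_c = √(μ/r) = 19.638 km/s.
Vis-viva on the transfer ellipse at r = 3.4408×10^8 km gives v_t = √[μ(2/r − 1/a_t)] = 14.154 km/s.
Δv₁ = |v_t − v_c| = |14.154 − 19.638| = 5.484 km/s.

Δv₁ = 5.48 km/s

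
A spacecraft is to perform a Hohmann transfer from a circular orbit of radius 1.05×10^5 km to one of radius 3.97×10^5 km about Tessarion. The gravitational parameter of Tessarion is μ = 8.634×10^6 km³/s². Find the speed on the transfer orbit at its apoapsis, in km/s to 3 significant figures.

The Hohmann ellipse has a_t = (r₁ + r₂)/2 = 2.510×10^5 km.
At apoapsis, r = 3.970×10^5 km.
Applying v² = μ(2/r − 1/a_t): v = 3.016 km/s.

v = 3.02 km/s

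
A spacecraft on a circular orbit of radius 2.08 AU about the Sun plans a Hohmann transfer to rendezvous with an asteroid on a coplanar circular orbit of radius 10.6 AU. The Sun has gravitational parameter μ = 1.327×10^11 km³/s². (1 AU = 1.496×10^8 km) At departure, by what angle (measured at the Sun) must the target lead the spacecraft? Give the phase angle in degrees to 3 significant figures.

In km: r₁ = 2.08 × 1.496×10^8 = 3.11168×10^8 km; r₂ = 10.6 × 1.496×10^8 = 1.58576×10^9 km.
Semi-major axis of the transfer orbit: a_t = (3.11168×10^8 + 1.58576×10^9)/2 = 9.48464×10^8 km.
The half-period of the transfer ellipse is t = π√(a_t³/μ) = 2.519×10^8 s.
The target's mean motion on its circular orbit is ω₂ = √(μ/r₂³) = 5.769×10^-9 rad/s.
Angle swept by the target during transfer: ω₂·t = 1.4532 rad = 83.26°.
The spacecraft traverses 180° on the transfer ellipse, so the target must lead by 180° − 83.26° = 96.7°.

φ = 96.7°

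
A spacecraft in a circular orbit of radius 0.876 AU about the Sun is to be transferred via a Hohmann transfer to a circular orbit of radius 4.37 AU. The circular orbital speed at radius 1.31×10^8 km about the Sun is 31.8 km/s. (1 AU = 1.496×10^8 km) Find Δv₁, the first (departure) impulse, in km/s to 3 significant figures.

From the circular-orbit relation v² = μ/r at r = 1.31×10^8 km: μ = v²r = (31.8)² × 1.31×10^8 = 1.32472×10^11 km³/s².
In km: r₁ = 0.876 × 1.496×10^8 = 1.310496×10^8 km; r₂ = 4.37 × 1.496×10^8 = 6.53752×10^8 km.
Transfer-ellipse semi-major axis a_t = (r₁ + r₂)/2 = (1.310496×10^8 + 6.53752×10^8)/2 = 3.924008×10^8 km.
On the circular orbit at r = 1.310496×10^8 km, v_c = √(μ/r) = 31.794 km/s.
Vis-viva on the transfer ellipse at r = 1.310496×10^8 km gives v_t = √[μ(2/r − 1/a_t)] = 41.038 km/s.
Δv₁ = |v_t − v_c| = |41.038 − 31.794| = 9.244 km/s.

Δv₁ = 9.24 km/s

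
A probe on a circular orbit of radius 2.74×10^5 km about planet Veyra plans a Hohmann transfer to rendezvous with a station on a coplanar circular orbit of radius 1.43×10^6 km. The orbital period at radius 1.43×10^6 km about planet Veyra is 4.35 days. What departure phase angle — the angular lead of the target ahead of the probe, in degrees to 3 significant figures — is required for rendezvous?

From Kepler's third law T² = 4π²r³/μ at r = 1.43×10^6 km, T = 4.35 days = 4.35 × 86400 s = 3.7584×10^5 s: μ = 4π²r³/T² = 8.17263×10^8 km³/s².
Semi-major axis of the transfer orbit: a_t = (2.740×10^5 + 1.430×10^6)/2 = 8.520×10^5 km.
The half-period of the transfer ellipse is t = π√(a_t³/μ) = 86423 s.
The target's mean motion on its circular orbit is ω₂ = √(μ/r₂³) = 1.6718×10^-5 rad/s.
Angle swept by the target during transfer: ω₂·t = 1.4448 rad = 82.78°.
Arrival is 180° from departure on the ellipse, so φ = 180° − 82.78° = 97.2°.

φ = 97.2°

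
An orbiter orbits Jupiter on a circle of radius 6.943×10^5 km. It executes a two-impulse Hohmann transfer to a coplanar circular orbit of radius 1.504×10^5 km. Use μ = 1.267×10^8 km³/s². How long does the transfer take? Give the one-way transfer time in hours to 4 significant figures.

The Hohmann ellipse has a_t = (r₁ + r₂)/2 = 4.2235×10^5 km.
By Kepler's third law the transfer-orbit period is T = 2π√(a_t³/μ), so t = T/2 = 76610 s.
Converting: 76610 s ÷ 3600 s/hour = 21.28 hours.

t = 21.28 hours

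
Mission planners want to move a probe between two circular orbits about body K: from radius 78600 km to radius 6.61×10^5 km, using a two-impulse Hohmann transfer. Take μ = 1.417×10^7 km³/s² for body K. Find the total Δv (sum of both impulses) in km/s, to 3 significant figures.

The Hohmann ellipse has a_t = (r₁ + r₂)/2 = 3.698×10^5 km.
At r₁ the circular-orbit speed is v₁ = √(μ/r₁) = 13.4268 km/s.
Transfer-orbit speed at r₁ (vis-viva equation): v_p = √[μ(2/r₁ − 1/a_t)] = 17.9511 km/s.
First burn Δv₁ = |v_p − v₁| = 4.5243 km/s.
Circular speed at r₂: v₂ = √(μ/r₂) = 4.630034 km/s.
Transfer-orbit speed at r₂: v_a = √[μ(2/r₂ − 1/a_t)] = 2.134578 km/s.
Second burn Δv₂ = |v₂ − v_a| = 2.4955 km/s.
Δv = Δv₁ + Δv₂ = 4.5243 + 2.4955 = 7.020 km/s.

Δv = 7.02 km/s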